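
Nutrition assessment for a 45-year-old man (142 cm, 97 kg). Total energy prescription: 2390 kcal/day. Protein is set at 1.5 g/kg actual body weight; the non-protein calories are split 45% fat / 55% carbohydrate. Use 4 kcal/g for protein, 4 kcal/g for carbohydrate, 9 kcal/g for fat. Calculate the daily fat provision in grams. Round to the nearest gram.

Protein = 1.5 × 97 = 145.5 g → 145.5 × 4 = 582 kcal.
Non-protein calories = 2390 − 582 = 1808 kcal.
Fat: 45% × 1808 = 813.6 kcal; carbohydrate: 994.4 kcal.
Fat: 813.6 kcal ÷ 9 kcal/g = 90.4 g.

90 g/day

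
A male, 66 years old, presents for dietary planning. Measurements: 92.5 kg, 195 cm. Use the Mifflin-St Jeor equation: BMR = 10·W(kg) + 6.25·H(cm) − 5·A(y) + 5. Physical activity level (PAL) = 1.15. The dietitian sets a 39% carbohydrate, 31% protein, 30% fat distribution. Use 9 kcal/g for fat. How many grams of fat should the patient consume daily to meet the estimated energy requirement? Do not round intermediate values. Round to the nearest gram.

Mifflin-St Jeor (male): BMR = 10(92.5) + 6.25(195) − 5(66) + 5 = 925 + 1218.75 − 330 + 5 = 1818.75 kcal/day.
TEE = 1818.75 × 1.15 = 2091.5625 kcal/day.
Fat energy = 30% × 2091.5625 = 627.4688 kcal.
Fat = 627.4688 ÷ 9 kcal/g = 69.7188 g.

70 g/day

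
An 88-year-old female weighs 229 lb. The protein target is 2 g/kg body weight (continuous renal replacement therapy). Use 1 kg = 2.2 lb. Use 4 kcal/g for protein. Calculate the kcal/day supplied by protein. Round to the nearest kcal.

833 kcal/day

Weight in kg = 229 ÷ 2.2 = 104.0909 kg.
Protein = 2 g/kg × 104.0909 kg = 208.1818 g/day.
Protein energy = 208.1818 g × 4 kcal/g = 832.7273 kcal/day.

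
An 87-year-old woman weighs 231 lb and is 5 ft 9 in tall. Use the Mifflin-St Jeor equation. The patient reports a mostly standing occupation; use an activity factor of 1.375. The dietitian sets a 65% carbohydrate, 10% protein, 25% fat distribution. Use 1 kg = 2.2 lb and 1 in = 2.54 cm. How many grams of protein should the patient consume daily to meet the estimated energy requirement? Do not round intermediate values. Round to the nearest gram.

53 g/day

Convert to metric: weight = 231 ÷ 2.2 = 105 kg; height = (5×12 + 9) × 2.54 = 69 × 2.54 = 175.26 cm.
Mifflin-St Jeor (female): BMR = 10(105) + 6.25(175.26) − 5(87) − 161 = 1050 + 1095.375 − 435 − 161 = 1549.375 kcal/day.
TEE = 1549.375 × 1.375 = 2130.3906 kcal/day.
Protein energy = 10% × 2130.3906 = 213.0391 kcal.
Protein = 213.0391 ÷ 4 kcal/g = 53.2598 g.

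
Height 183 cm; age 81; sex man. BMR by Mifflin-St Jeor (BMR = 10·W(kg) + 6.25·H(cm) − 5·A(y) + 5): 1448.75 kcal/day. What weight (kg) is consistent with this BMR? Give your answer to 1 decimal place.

70.5 kg

1448.75 = 10·W + 6.25(183) − 5(81) + 5
10·W = 1448.75 − 743.75 = 705, so W = 70.5 kg.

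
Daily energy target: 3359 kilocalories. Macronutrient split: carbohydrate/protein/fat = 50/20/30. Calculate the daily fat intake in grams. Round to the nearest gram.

112 g/day

Fat energy = 30% × 3359 = 1007.7 kcal.
At 9 kcal/g: 1007.7 ÷ 9 = 111.9667 g.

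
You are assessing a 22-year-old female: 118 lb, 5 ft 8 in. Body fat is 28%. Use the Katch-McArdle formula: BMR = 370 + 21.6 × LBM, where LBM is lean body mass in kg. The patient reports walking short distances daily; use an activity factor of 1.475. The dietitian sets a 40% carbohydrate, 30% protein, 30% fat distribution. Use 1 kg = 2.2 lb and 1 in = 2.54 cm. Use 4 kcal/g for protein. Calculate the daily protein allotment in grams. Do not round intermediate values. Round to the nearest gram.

Convert to metric: weight = 118 ÷ 2.2 = 53.6364 kg; height = (5×12 + 8) × 2.54 = 68 × 2.54 = 172.72 cm.
LBM = 53.6364 × (1 − 0.28) = 38.6182 kg. Katch-McArdle: BMR = 370 + 21.6 × 38.6182 = 1204.1527 kcal/day.
TEE = 1204.1527 × 1.475 = 1776.1253 kcal/day.
Protein energy = 30% × 1776.1253 = 532.8376 kcal.
Protein = 532.8376 ÷ 4 kcal/g = 133.2094 g.

133 g/day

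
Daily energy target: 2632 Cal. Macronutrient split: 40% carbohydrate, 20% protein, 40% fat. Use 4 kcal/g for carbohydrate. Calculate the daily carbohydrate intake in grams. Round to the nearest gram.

Carbohydrate energy = 40% × 2632 = 1052.8 kcal.
At 4 kcal/g: 1052.8 ÷ 4 = 263.2 g.

263 g/day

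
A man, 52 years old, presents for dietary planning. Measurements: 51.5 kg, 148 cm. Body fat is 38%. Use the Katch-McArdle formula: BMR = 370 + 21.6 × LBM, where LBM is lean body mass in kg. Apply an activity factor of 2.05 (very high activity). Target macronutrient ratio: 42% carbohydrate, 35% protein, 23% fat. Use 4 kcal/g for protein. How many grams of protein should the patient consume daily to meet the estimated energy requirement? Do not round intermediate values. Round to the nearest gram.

LBM = 51.5 × (1 − 0.38) = 31.93 kg. Katch-McArdle: BMR = 370 + 21.6 × 31.93 = 1059.688 kcal/day.
TEE = 1059.688 × 2.05 = 2172.3604 kcal/day.
Protein energy = 35% × 2172.3604 = 760.3261 kcal.
Protein = 760.3261 ÷ 4 kcal/g = 190.0815 g.

190 g/day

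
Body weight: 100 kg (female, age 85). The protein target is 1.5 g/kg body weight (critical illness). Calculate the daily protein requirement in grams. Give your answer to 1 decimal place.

150.0 g/day

Protein = 1.5 g/kg × 100 kg = 150 g/day.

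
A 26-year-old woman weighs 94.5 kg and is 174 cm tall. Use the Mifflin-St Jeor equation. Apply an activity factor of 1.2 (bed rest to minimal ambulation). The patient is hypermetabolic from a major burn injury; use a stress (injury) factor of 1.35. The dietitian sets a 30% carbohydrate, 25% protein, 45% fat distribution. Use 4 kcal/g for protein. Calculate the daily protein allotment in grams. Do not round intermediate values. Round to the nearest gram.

Mifflin-St Jeor (female): BMR = 10(94.5) + 6.25(174) − 5(26) − 161 = 945 + 1087.5 − 130 − 161 = 1741.5 kcal/day.
TEE = 1741.5 × 1.2 = 2089.8 kcal/day.
With stress factor 1.35: 2089.8 × 1.35 = 2821.23 kcal/day.
Protein energy = 25% × 2821.23 = 705.3075 kcal.
Protein = 705.3075 ÷ 4 kcal/g = 176.3269 g.

176 g/day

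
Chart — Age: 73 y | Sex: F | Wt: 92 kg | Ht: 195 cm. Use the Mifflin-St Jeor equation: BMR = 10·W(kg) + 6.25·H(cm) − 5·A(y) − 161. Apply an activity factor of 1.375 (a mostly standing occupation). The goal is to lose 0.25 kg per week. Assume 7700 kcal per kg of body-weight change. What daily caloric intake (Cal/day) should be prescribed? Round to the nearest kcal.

Mifflin-St Jeor (female): BMR = 10(92) + 6.25(195) − 5(73) − 161 = 920 + 1218.75 − 365 − 161 = 1612.75 kcal/day.
TEE = 1612.75 × 1.375 = 2217.5313 kcal/day.
Required daily deficit = 0.25 × 7700 ÷ 7 = 275 kcal/day.
Target intake = 2217.5313 − 275 = 1942.5313 kcal/day.

1943 Cal/day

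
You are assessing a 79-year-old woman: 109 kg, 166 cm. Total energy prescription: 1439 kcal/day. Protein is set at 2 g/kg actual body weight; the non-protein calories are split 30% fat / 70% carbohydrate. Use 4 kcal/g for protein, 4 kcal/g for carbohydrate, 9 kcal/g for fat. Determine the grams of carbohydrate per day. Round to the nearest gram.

Protein = 2 × 109 = 218 g → 218 × 4 = 872 kcal.
Non-protein calories = 1439 − 872 = 567 kcal.
Fat: 30% × 567 = 170.1 kcal; carbohydrate: 396.9 kcal.
Carbohydrate: 396.9 kcal ÷ 4 kcal/g = 99.225 g.

99 g/day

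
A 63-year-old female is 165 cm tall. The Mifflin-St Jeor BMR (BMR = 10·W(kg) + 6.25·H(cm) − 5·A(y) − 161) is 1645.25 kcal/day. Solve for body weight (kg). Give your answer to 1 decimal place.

1645.25 = 10·W + 6.25(165) − 5(63) − 161
10·W = 1645.25 − 555.25 = 1090, so W = 109 kg.

109.0 kg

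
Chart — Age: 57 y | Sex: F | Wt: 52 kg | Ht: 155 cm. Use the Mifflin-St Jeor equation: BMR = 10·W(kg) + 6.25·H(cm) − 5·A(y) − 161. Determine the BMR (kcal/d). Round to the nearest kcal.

Mifflin-St Jeor (female): BMR = 10(52) + 6.25(155) − 5(57) − 161 = 520 + 968.75 − 285 − 161 = 1042.75 kcal/day.

1043 kcal/d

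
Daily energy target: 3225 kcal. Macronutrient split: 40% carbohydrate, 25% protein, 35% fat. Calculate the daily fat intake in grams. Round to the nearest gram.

125 g/day

Fat energy = 35% × 3225 = 1128.75 kcal.
At 9 kcal/g: 1128.75 ÷ 9 = 125.4167 g.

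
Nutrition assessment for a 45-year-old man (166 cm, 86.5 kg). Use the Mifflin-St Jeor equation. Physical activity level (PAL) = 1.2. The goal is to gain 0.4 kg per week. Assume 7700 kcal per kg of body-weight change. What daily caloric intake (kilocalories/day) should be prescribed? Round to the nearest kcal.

2459 kilocalories/day

Mifflin-St Jeor (male): BMR = 10(86.5) + 6.25(166) − 5(45) + 5 = 865 + 1037.5 − 225 + 5 = 1682.5 kcal/day.
TEE = 1682.5 × 1.2 = 2019 kcal/day.
Required daily surplus = 0.4 × 7700 ÷ 7 = 440 kcal/day.
Target intake = 2019 + 440 = 2459 kcal/day.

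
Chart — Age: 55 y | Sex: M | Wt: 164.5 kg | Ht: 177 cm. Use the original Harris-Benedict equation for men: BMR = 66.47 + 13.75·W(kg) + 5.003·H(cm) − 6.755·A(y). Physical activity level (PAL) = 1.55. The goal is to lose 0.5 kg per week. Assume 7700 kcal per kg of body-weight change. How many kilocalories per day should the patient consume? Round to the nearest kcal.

3856 kilocalories per day

Harris-Benedict: BMR = 66.47 + 13.75(164.5) + 5.003(177) − 6.755(55) = 2842.351 kcal/day.
TEE = 2842.351 × 1.55 = 4405.6441 kcal/day.
Required daily deficit = 0.5 × 7700 ÷ 7 = 550 kcal/day.
Target intake = 4405.6441 − 550 = 3855.6441 kcal/day.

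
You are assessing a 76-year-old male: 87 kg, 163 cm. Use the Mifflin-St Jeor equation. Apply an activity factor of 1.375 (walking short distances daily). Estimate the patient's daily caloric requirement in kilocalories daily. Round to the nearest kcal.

Mifflin-St Jeor (male): BMR = 10(87) + 6.25(163) − 5(76) + 5 = 870 + 1018.75 − 380 + 5 = 1513.75 kcal/day.
TEE = BMR × activity factor = 1513.75 × 1.375 = 2081.4063 kcal/day.

2081 kilocalories daily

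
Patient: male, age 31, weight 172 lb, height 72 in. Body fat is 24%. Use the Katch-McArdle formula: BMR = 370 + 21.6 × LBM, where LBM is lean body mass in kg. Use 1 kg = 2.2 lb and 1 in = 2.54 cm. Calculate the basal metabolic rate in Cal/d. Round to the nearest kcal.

1653 Cal/d

Convert to metric: weight = 172 ÷ 2.2 = 78.1818 kg; height = 72 × 2.54 = 182.88 cm.
LBM = 78.1818 × (1 − 0.24) = 59.4182 kg. Katch-McArdle: BMR = 370 + 21.6 × 59.4182 = 1653.4327 kcal/day.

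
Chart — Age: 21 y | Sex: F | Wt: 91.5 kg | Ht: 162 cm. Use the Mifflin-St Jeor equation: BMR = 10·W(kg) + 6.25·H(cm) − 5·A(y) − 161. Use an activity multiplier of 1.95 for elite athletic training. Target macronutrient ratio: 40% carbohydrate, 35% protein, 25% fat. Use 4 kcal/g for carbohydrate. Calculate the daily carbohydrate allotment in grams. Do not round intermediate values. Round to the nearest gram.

324 g/day

Mifflin-St Jeor (female): BMR = 10(91.5) + 6.25(162) − 5(21) − 161 = 915 + 1012.5 − 105 − 161 = 1661.5 kcal/day.
TEE = 1661.5 × 1.95 = 3239.925 kcal/day.
Carbohydrate energy = 40% × 3239.925 = 1295.97 kcal.
Carbohydrate = 1295.97 ÷ 4 kcal/g = 323.9925 g.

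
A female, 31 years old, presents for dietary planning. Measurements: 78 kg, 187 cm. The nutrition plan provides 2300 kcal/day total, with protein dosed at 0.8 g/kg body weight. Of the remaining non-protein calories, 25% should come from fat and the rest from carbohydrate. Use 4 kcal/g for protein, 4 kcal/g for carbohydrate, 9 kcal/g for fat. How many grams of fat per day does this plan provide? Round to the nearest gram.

57 g/day

Protein = 0.8 × 78 = 62.4 g → 62.4 × 4 = 249.6 kcal.
Non-protein calories = 2300 − 249.6 = 2050.4 kcal.
Fat: 25% × 2050.4 = 512.6 kcal; carbohydrate: 1537.8 kcal.
Fat: 512.6 kcal ÷ 9 kcal/g = 56.9556 g.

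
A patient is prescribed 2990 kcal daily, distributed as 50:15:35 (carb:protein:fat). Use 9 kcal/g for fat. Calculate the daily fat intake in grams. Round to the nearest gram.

Fat energy = 35% × 2990 = 1046.5 kcal.
At 9 kcal/g: 1046.5 ÷ 9 = 116.2778 g.

116 g/day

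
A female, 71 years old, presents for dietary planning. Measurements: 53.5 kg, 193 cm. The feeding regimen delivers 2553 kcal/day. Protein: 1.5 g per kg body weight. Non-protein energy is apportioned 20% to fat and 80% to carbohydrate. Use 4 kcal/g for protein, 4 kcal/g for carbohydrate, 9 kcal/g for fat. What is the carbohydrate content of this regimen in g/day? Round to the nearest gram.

Protein = 1.5 × 53.5 = 80.25 g → 80.25 × 4 = 321 kcal.
Non-protein calories = 2553 − 321 = 2232 kcal.
Fat: 20% × 2232 = 446.4 kcal; carbohydrate: 1785.6 kcal.
Carbohydrate: 1785.6 kcal ÷ 4 kcal/g = 446.4 g.

446 g/day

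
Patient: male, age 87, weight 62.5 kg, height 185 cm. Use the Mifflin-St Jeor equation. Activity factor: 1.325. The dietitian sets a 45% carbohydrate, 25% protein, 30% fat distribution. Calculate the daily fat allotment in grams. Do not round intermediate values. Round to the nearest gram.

Mifflin-St Jeor (male): BMR = 10(62.5) + 6.25(185) − 5(87) + 5 = 625 + 1156.25 − 435 + 5 = 1351.25 kcal/day.
TEE = 1351.25 × 1.325 = 1790.4063 kcal/day.
Fat energy = 30% × 1790.4063 = 537.1219 kcal.
Fat = 537.1219 ÷ 9 kcal/g = 59.6802 g.

60 g/day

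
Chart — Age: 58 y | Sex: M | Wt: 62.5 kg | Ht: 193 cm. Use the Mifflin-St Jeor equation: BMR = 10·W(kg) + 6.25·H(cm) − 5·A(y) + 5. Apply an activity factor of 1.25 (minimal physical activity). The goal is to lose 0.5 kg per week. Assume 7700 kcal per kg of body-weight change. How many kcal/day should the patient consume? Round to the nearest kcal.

Mifflin-St Jeor (male): BMR = 10(62.5) + 6.25(193) − 5(58) + 5 = 625 + 1206.25 − 290 + 5 = 1546.25 kcal/day.
TEE = 1546.25 × 1.25 = 1932.8125 kcal/day.
Required daily deficit = 0.5 × 7700 ÷ 7 = 550 kcal/day.
Target intake = 1932.8125 − 550 = 1382.8125 kcal/day.

1383 kcal/day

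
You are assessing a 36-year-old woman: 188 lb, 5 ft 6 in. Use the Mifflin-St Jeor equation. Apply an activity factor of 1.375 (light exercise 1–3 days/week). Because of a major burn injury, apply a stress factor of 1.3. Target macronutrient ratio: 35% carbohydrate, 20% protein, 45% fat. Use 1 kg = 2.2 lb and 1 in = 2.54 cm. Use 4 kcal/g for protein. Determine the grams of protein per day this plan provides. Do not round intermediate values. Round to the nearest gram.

140 g/day

Convert to metric: weight = 188 ÷ 2.2 = 85.4545 kg; height = (5×12 + 6) × 2.54 = 66 × 2.54 = 167.64 cm.
Mifflin-St Jeor (female): BMR = 10(85.4545) + 6.25(167.64) − 5(36) − 161 = 854.5455 + 1047.75 − 180 − 161 = 1561.2955 kcal/day.
TEE = 1561.2955 × 1.375 = 2146.7812 kcal/day.
With stress factor 1.3: 2146.7812 × 1.3 = 2790.8156 kcal/day.
Protein energy = 20% × 2790.8156 = 558.1631 kcal.
Protein = 558.1631 ÷ 4 kcal/g = 139.5408 g.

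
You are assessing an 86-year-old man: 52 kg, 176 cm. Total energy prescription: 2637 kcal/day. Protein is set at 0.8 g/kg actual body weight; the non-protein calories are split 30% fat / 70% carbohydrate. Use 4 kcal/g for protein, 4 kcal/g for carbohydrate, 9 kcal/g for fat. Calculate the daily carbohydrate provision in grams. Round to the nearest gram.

Protein = 0.8 × 52 = 41.6 g → 41.6 × 4 = 166.4 kcal.
Non-protein calories = 2637 − 166.4 = 2470.6 kcal.
Fat: 30% × 2470.6 = 741.18 kcal; carbohydrate: 1729.42 kcal.
Carbohydrate: 1729.42 kcal ÷ 4 kcal/g = 432.355 g.

432 g/day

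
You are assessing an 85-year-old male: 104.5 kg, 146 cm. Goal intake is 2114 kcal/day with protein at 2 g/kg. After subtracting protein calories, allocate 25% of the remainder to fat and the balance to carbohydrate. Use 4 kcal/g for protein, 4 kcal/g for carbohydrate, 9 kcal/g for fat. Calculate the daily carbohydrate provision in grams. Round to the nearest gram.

240 g/day

Protein = 2 × 104.5 = 209 g → 209 × 4 = 836 kcal.
Non-protein calories = 2114 − 836 = 1278 kcal.
Fat: 25% × 1278 = 319.5 kcal; carbohydrate: 958.5 kcal.
Carbohydrate: 958.5 kcal ÷ 4 kcal/g = 239.625 g.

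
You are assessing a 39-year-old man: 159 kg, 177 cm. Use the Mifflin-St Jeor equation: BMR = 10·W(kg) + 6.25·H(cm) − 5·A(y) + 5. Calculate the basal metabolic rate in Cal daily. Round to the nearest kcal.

Mifflin-St Jeor (male): BMR = 10(159) + 6.25(177) − 5(39) + 5 = 1590 + 1106.25 − 195 + 5 = 2506.25 kcal/day.

2506 Cal daily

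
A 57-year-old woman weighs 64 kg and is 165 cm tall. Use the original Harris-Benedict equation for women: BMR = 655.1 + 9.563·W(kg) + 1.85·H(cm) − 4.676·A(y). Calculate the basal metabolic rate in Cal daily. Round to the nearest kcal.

Harris-Benedict: BMR = 655.1 + 9.563(64) + 1.85(165) − 4.676(57) = 1305.85 kcal/day.

1306 Cal daily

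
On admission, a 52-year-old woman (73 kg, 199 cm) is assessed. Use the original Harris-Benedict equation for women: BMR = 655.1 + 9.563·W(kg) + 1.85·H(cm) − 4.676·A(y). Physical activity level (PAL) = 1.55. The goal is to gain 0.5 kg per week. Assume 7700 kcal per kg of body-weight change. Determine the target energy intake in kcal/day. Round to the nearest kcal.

2841 kcal/day

Harris-Benedict: BMR = 655.1 + 9.563(73) + 1.85(199) − 4.676(52) = 1478.197 kcal/day.
TEE = 1478.197 × 1.55 = 2291.2054 kcal/day.
Required daily surplus = 0.5 × 7700 ÷ 7 = 550 kcal/day.
Target intake = 2291.2054 + 550 = 2841.2054 kcal/day.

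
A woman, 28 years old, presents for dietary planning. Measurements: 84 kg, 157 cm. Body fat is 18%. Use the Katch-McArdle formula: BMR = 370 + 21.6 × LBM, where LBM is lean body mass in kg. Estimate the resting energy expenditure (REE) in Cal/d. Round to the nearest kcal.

1858 Cal/d

LBM = 84 × (1 − 0.18) = 68.88 kg. Katch-McArdle: BMR = 370 + 21.6 × 68.88 = 1857.808 kcal/day.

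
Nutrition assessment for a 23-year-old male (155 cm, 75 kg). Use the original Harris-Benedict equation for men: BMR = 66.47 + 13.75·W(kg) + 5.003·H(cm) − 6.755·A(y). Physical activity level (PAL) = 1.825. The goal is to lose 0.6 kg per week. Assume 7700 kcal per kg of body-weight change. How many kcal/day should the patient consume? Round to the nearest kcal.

Harris-Benedict: BMR = 66.47 + 13.75(75) + 5.003(155) − 6.755(23) = 1717.82 kcal/day.
TEE = 1717.82 × 1.825 = 3135.0215 kcal/day.
Required daily deficit = 0.6 × 7700 ÷ 7 = 660 kcal/day.
Target intake = 3135.0215 − 660 = 2475.0215 kcal/day.

2475 kcal/day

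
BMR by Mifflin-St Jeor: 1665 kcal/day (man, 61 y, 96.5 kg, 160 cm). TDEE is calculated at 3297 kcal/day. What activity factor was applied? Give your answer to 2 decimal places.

1.98

Activity factor = TEE ÷ BMR = 3297 ÷ 1665 = 1.98.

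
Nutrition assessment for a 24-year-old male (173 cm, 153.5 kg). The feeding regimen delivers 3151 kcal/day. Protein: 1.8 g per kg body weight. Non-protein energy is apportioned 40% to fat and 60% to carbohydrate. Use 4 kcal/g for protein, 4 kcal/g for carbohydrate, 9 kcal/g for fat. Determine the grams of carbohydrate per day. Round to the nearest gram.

Protein = 1.8 × 153.5 = 276.3 g → 276.3 × 4 = 1105.2 kcal.
Non-protein calories = 3151 − 1105.2 = 2045.8 kcal.
Fat: 40% × 2045.8 = 818.32 kcal; carbohydrate: 1227.48 kcal.
Carbohydrate: 1227.48 kcal ÷ 4 kcal/g = 306.87 g.

307 g/day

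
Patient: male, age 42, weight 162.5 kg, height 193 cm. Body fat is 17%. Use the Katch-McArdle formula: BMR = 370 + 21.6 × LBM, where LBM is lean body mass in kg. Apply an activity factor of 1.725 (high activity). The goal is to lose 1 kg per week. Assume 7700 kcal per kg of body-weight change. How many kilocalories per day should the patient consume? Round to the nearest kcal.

4564 kilocalories per day

LBM = 162.5 × (1 − 0.17) = 134.875 kg. Katch-McArdle: BMR = 370 + 21.6 × 134.875 = 3283.3 kcal/day.
TEE = 3283.3 × 1.725 = 5663.6925 kcal/day.
Required daily deficit = 1 × 7700 ÷ 7 = 1100 kcal/day.
Target intake = 5663.6925 − 1100 = 4563.6925 kcal/day.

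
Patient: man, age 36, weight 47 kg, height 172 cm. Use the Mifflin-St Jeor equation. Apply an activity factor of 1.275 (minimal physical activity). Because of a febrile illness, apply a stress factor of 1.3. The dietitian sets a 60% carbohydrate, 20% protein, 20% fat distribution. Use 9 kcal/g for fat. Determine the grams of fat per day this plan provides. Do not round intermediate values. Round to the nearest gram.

Mifflin-St Jeor (male): BMR = 10(47) + 6.25(172) − 5(36) + 5 = 470 + 1075 − 180 + 5 = 1370 kcal/day.
TEE = 1370 × 1.275 = 1746.75 kcal/day.
With stress factor 1.3: 1746.75 × 1.3 = 2270.775 kcal/day.
Fat energy = 20% × 2270.775 = 454.155 kcal.
Fat = 454.155 ÷ 9 kcal/g = 50.4617 g.

50 g/day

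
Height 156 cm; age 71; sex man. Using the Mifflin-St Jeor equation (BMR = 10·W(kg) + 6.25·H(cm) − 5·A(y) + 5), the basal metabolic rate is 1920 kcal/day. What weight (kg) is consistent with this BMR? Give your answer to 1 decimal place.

129.5 kg

1920 = 10·W + 6.25(156) − 5(71) + 5
10·W = 1920 − 625 = 1295, so W = 129.5 kg.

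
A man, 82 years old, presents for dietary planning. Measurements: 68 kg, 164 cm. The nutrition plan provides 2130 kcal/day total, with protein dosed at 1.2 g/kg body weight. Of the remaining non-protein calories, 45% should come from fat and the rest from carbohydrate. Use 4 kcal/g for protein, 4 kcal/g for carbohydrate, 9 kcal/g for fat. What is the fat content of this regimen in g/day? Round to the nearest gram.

Protein = 1.2 × 68 = 81.6 g → 81.6 × 4 = 326.4 kcal.
Non-protein calories = 2130 − 326.4 = 1803.6 kcal.
Fat: 45% × 1803.6 = 811.62 kcal; carbohydrate: 991.98 kcal.
Fat: 811.62 kcal ÷ 9 kcal/g = 90.18 g.

90 g/day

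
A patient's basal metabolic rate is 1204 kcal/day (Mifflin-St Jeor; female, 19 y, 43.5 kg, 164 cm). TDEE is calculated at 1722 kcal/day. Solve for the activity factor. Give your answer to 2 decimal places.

1.43

Activity factor = TEE ÷ BMR = 1722 ÷ 1204 = 1.43.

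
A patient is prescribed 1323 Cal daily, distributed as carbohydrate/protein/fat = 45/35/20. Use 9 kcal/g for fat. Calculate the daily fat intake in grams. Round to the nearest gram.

Fat energy = 20% × 1323 = 264.6 kcal.
At 9 kcal/g: 264.6 ÷ 9 = 29.4 g.

29 g/day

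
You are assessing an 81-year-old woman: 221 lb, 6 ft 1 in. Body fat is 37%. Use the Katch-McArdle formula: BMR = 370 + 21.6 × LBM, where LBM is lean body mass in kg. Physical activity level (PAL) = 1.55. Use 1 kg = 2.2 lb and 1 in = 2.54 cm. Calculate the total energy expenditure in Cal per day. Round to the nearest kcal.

2692 Cal per day

Convert to metric: weight = 221 ÷ 2.2 = 100.4545 kg; height = (6×12 + 1) × 2.54 = 73 × 2.54 = 185.42 cm.
LBM = 100.4545 × (1 − 0.37) = 63.2864 kg. Katch-McArdle: BMR = 370 + 21.6 × 63.2864 = 1736.9855 kcal/day.
TEE = BMR × activity factor = 1736.9855 × 1.55 = 2692.3275 kcal/day.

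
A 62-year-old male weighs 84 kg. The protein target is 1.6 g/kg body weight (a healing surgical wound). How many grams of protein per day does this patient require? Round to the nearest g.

134 g/day

Protein = 1.6 g/kg × 84 kg = 134.4 g/day.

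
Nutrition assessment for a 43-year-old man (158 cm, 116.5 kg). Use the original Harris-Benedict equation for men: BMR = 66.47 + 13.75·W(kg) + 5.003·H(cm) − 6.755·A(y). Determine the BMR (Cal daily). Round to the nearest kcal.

Harris-Benedict: BMR = 66.47 + 13.75(116.5) + 5.003(158) − 6.755(43) = 2168.354 kcal/day.

2168 Cal daily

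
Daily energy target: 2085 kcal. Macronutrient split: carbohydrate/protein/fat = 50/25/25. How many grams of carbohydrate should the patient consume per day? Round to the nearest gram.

261 g/day

Carbohydrate energy = 50% × 2085 = 1042.5 kcal.
At 4 kcal/g: 1042.5 ÷ 4 = 260.625 g.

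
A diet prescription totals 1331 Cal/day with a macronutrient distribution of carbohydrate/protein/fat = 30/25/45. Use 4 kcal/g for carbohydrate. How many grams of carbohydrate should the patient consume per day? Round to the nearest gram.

Carbohydrate energy = 30% × 1331 = 399.3 kcal.
At 4 kcal/g: 399.3 ÷ 4 = 99.825 g.

100 g/day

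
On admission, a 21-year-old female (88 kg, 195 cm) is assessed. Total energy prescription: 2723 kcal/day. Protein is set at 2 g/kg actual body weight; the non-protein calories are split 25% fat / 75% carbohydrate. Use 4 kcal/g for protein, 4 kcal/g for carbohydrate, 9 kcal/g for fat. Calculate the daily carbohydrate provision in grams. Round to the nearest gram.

379 g/day

Protein = 2 × 88 = 176 g → 176 × 4 = 704 kcal.
Non-protein calories = 2723 − 704 = 2019 kcal.
Fat: 25% × 2019 = 504.75 kcal; carbohydrate: 1514.25 kcal.
Carbohydrate: 1514.25 kcal ÷ 4 kcal/g = 378.5625 g.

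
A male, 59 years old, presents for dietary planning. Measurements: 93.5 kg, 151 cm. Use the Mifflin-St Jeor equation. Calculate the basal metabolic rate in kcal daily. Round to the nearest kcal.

1589 kcal daily

Mifflin-St Jeor (male): BMR = 10(93.5) + 6.25(151) − 5(59) + 5 = 935 + 943.75 − 295 + 5 = 1588.75 kcal/day.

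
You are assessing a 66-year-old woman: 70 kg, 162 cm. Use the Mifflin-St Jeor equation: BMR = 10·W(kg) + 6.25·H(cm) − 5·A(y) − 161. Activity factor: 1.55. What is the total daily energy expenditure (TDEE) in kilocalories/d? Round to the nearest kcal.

Mifflin-St Jeor (female): BMR = 10(70) + 6.25(162) − 5(66) − 161 = 700 + 1012.5 − 330 − 161 = 1221.5 kcal/day.
TEE = BMR × activity factor = 1221.5 × 1.55 = 1893.325 kcal/day.

1893 kilocalories/d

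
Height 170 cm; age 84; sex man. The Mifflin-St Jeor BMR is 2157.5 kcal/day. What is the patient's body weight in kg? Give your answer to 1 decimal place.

151.0 kg

2157.5 = 10·W + 6.25(170) − 5(84) + 5
10·W = 2157.5 − 647.5 = 1510, so W = 151 kg.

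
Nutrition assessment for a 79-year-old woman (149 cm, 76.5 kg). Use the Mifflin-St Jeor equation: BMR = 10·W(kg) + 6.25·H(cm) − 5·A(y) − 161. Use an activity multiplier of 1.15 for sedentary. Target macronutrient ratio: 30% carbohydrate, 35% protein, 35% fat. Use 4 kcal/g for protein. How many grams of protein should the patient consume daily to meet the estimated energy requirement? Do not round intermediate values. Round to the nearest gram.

Mifflin-St Jeor (female): BMR = 10(76.5) + 6.25(149) − 5(79) − 161 = 765 + 931.25 − 395 − 161 = 1140.25 kcal/day.
TEE = 1140.25 × 1.15 = 1311.2875 kcal/day.
Protein energy = 35% × 1311.2875 = 458.9506 kcal.
Protein = 458.9506 ÷ 4 kcal/g = 114.7377 g.

115 g/day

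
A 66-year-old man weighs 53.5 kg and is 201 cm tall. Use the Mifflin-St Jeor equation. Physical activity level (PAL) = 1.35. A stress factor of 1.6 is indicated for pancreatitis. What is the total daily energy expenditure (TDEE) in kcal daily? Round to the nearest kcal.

3167 kcal daily

Mifflin-St Jeor (male): BMR = 10(53.5) + 6.25(201) − 5(66) + 5 = 535 + 1256.25 − 330 + 5 = 1466.25 kcal/day.
TEE = BMR × activity factor = 1466.25 × 1.35 = 1979.4375 kcal/day.
Apply stress factor: 1979.4375 × 1.6 = 3167.1 kcal/day.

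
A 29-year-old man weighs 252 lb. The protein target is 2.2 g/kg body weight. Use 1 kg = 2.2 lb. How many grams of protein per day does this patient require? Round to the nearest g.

Weight in kg = 252 ÷ 2.2 = 114.5455 kg.
Protein = 2.2 g/kg × 114.5455 kg = 252 g/day.

252 g/day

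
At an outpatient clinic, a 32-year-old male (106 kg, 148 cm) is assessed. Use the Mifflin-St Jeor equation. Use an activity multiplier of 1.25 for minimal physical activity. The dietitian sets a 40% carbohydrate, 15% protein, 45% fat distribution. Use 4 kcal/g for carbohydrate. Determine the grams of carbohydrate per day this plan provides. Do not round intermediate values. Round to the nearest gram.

Mifflin-St Jeor (male): BMR = 10(106) + 6.25(148) − 5(32) + 5 = 1060 + 925 − 160 + 5 = 1830 kcal/day.
TEE = 1830 × 1.25 = 2287.5 kcal/day.
Carbohydrate energy = 40% × 2287.5 = 915 kcal.
Carbohydrate = 915 ÷ 4 kcal/g = 228.75 g.

229 g/day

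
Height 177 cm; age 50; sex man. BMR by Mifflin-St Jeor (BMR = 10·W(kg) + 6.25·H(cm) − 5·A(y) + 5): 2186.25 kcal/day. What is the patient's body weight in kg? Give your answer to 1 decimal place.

132.5 kg

2186.25 = 10·W + 6.25(177) − 5(50) + 5
10·W = 2186.25 − 861.25 = 1325, so W = 132.5 kg.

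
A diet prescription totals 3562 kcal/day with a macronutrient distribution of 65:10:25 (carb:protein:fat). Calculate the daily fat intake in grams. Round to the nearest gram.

99 g/day

Fat energy = 25% × 3562 = 890.5 kcal.
At 9 kcal/g: 890.5 ÷ 9 = 98.9444 g.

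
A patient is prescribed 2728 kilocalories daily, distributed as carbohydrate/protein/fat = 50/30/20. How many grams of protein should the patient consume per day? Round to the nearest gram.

205 g/day

Protein energy = 30% × 2728 = 818.4 kcal.
At 4 kcal/g: 818.4 ÷ 4 = 204.6 g.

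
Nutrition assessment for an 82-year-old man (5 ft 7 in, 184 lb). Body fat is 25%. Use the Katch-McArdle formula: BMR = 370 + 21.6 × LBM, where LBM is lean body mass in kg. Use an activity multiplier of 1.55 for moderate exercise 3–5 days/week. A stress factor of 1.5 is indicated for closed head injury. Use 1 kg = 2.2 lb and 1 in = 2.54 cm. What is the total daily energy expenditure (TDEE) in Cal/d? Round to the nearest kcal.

4010 Cal/d

Convert to metric: weight = 184 ÷ 2.2 = 83.6364 kg; height = (5×12 + 7) × 2.54 = 67 × 2.54 = 170.18 cm.
LBM = 83.6364 × (1 − 0.25) = 62.7273 kg. Katch-McArdle: BMR = 370 + 21.6 × 62.7273 = 1724.9091 kcal/day.
TEE = BMR × activity factor = 1724.9091 × 1.55 = 2673.6091 kcal/day.
Apply stress factor: 2673.6091 × 1.5 = 4010.4136 kcal/day.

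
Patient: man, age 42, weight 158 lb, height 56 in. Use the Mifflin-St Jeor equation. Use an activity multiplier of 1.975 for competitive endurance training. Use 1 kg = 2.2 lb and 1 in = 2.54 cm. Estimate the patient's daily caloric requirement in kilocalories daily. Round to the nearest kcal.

2769 kilocalories daily

Convert to metric: weight = 158 ÷ 2.2 = 71.8182 kg; height = 56 × 2.54 = 142.24 cm.
Mifflin-St Jeor (male): BMR = 10(71.8182) + 6.25(142.24) − 5(42) + 5 = 718.1818 + 889 − 210 + 5 = 1402.1818 kcal/day.
TEE = BMR × activity factor = 1402.1818 × 1.975 = 2769.3091 kcal/day.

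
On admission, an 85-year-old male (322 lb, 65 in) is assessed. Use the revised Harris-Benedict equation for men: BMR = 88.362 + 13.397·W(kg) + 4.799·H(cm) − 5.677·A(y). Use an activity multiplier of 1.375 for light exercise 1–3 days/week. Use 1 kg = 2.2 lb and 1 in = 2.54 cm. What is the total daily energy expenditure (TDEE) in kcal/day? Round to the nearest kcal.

3244 kcal/day

Convert to metric: weight = 322 ÷ 2.2 = 146.3636 kg; height = 65 × 2.54 = 165.1 cm.
Harris-Benedict: BMR = 88.362 + 13.397(146.3636) + 4.799(165.1) − 5.677(85) = 2358.9655 kcal/day.
TEE = BMR × activity factor = 2358.9655 × 1.375 = 3243.5776 kcal/day.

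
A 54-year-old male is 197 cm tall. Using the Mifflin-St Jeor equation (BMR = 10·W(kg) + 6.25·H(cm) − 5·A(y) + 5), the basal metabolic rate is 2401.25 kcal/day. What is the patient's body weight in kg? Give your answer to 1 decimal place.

143.5 kg

2401.25 = 10·W + 6.25(197) − 5(54) + 5
10·W = 2401.25 − 966.25 = 1435, so W = 143.5 kg.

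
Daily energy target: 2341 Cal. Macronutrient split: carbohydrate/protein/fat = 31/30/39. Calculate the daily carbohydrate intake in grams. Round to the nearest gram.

Carbohydrate energy = 31% × 2341 = 725.71 kcal.
At 4 kcal/g: 725.71 ÷ 4 = 181.4275 g.

181 g/day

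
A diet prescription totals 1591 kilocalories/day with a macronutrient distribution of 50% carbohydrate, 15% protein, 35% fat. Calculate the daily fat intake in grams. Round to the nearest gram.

62 g/day

Fat energy = 35% × 1591 = 556.85 kcal.
At 9 kcal/g: 556.85 ÷ 9 = 61.8722 g.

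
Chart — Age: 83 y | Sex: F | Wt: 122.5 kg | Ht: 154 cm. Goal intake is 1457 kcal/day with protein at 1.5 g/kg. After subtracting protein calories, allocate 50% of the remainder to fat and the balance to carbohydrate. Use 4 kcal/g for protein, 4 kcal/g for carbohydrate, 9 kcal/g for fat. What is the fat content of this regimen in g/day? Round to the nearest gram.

40 g/day

Protein = 1.5 × 122.5 = 183.75 g → 183.75 × 4 = 735 kcal.
Non-protein calories = 1457 − 735 = 722 kcal.
Fat: 50% × 722 = 361 kcal; carbohydrate: 361 kcal.
Fat: 361 kcal ÷ 9 kcal/g = 40.1111 g.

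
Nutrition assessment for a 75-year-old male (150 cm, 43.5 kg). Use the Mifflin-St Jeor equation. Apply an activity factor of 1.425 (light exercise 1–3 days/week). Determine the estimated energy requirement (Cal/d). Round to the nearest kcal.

Mifflin-St Jeor (male): BMR = 10(43.5) + 6.25(150) − 5(75) + 5 = 435 + 937.5 − 375 + 5 = 1002.5 kcal/day.
TEE = BMR × activity factor = 1002.5 × 1.425 = 1428.5625 kcal/day.

1429 Cal/d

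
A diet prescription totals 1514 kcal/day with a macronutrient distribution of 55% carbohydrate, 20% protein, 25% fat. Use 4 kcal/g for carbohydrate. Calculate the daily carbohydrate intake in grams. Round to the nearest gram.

208 g/day

Carbohydrate energy = 55% × 1514 = 832.7 kcal.
At 4 kcal/g: 832.7 ÷ 4 = 208.175 g.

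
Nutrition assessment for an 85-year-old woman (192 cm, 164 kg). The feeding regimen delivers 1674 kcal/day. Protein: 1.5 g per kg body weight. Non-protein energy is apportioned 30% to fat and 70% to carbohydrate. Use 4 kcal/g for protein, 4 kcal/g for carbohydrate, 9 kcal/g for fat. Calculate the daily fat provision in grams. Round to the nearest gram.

23 g/day

Protein = 1.5 × 164 = 246 g → 246 × 4 = 984 kcal.
Non-protein calories = 1674 − 984 = 690 kcal.
Fat: 30% × 690 = 207 kcal; carbohydrate: 483 kcal.
Fat: 207 kcal ÷ 9 kcal/g = 23 g.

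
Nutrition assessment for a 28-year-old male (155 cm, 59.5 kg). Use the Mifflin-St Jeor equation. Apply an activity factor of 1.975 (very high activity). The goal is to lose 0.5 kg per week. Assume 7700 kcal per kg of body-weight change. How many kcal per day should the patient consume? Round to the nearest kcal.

Mifflin-St Jeor (male): BMR = 10(59.5) + 6.25(155) − 5(28) + 5 = 595 + 968.75 − 140 + 5 = 1428.75 kcal/day.
TEE = 1428.75 × 1.975 = 2821.7813 kcal/day.
Required daily deficit = 0.5 × 7700 ÷ 7 = 550 kcal/day.
Target intake = 2821.7813 − 550 = 2271.7813 kcal/day.

2272 kcal per day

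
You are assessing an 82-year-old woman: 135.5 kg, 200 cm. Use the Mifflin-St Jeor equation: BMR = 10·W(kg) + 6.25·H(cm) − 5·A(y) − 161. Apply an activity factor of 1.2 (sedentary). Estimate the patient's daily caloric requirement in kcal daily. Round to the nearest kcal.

2441 kcal daily

Mifflin-St Jeor (female): BMR = 10(135.5) + 6.25(200) − 5(82) − 161 = 1355 + 1250 − 410 − 161 = 2034 kcal/day.
TEE = BMR × activity factor = 2034 × 1.2 = 2440.8 kcal/day.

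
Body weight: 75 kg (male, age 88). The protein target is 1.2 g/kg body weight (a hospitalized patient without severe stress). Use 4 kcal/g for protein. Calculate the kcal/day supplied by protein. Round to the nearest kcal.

Protein = 1.2 g/kg × 75 kg = 90 g/day.
Protein energy = 90 g × 4 kcal/g = 360 kcal/day.

360 kcal/day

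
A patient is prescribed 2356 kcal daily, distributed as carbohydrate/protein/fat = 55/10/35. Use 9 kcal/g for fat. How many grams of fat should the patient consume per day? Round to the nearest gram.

Fat energy = 35% × 2356 = 824.6 kcal.
At 9 kcal/g: 824.6 ÷ 9 = 91.6222 g.

92 g/day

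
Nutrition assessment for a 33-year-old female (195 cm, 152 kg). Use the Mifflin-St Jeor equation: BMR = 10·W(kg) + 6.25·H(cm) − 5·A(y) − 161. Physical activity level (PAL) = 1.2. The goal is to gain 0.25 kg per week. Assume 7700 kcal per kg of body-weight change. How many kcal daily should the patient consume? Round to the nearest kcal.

3170 kcal daily

Mifflin-St Jeor (female): BMR = 10(152) + 6.25(195) − 5(33) − 161 = 1520 + 1218.75 − 165 − 161 = 2412.75 kcal/day.
TEE = 2412.75 × 1.2 = 2895.3 kcal/day.
Required daily surplus = 0.25 × 7700 ÷ 7 = 275 kcal/day.
Target intake = 2895.3 + 275 = 3170.3 kcal/day.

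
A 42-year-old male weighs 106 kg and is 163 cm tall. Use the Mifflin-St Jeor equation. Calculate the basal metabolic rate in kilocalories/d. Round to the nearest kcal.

1874 kilocalories/d

Mifflin-St Jeor (male): BMR = 10(106) + 6.25(163) − 5(42) + 5 = 1060 + 1018.75 − 210 + 5 = 1873.75 kcal/day.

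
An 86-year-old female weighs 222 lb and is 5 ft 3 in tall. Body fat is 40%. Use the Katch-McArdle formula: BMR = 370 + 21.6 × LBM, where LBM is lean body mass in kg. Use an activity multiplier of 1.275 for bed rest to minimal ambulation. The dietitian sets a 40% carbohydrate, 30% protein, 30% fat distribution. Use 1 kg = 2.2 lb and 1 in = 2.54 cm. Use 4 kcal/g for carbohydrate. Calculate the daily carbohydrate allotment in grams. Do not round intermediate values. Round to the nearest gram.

Convert to metric: weight = 222 ÷ 2.2 = 100.9091 kg; height = (5×12 + 3) × 2.54 = 63 × 2.54 = 160.02 cm.
LBM = 100.9091 × (1 − 0.4) = 60.5455 kg. Katch-McArdle: BMR = 370 + 21.6 × 60.5455 = 1677.7818 kcal/day.
TEE = 1677.7818 × 1.275 = 2139.1718 kcal/day.
Carbohydrate energy = 40% × 2139.1718 = 855.6687 kcal.
Carbohydrate = 855.6687 ÷ 4 kcal/g = 213.9172 g.

214 g/day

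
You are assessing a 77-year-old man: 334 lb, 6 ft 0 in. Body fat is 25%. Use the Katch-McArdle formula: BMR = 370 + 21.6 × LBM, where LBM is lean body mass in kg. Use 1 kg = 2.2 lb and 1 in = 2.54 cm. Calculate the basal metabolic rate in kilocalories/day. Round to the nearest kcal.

Convert to metric: weight = 334 ÷ 2.2 = 151.8182 kg; height = (6×12 + 0) × 2.54 = 72 × 2.54 = 182.88 cm.
LBM = 151.8182 × (1 − 0.25) = 113.8636 kg. Katch-McArdle: BMR = 370 + 21.6 × 113.8636 = 2829.4545 kcal/day.

2829 kilocalories/day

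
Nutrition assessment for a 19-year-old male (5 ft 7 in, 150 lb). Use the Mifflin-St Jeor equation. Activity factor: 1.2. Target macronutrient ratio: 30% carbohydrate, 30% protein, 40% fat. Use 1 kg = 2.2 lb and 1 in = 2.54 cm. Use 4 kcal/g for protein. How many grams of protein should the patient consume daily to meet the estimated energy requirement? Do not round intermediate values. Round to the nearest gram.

149 g/day

Convert to metric: weight = 150 ÷ 2.2 = 68.1818 kg; height = (5×12 + 7) × 2.54 = 67 × 2.54 = 170.18 cm.
Mifflin-St Jeor (male): BMR = 10(68.1818) + 6.25(170.18) − 5(19) + 5 = 681.8182 + 1063.625 − 95 + 5 = 1655.4432 kcal/day.
TEE = 1655.4432 × 1.2 = 1986.5318 kcal/day.
Protein energy = 30% × 1986.5318 = 595.9595 kcal.
Protein = 595.9595 ÷ 4 kcal/g = 148.9899 g.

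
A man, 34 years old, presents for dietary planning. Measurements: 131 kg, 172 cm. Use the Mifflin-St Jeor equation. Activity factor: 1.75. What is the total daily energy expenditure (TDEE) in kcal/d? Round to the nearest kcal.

3885 kcal/d

Mifflin-St Jeor (male): BMR = 10(131) + 6.25(172) − 5(34) + 5 = 1310 + 1075 − 170 + 5 = 2220 kcal/day.
TEE = BMR × activity factor = 2220 × 1.75 = 3885 kcal/day.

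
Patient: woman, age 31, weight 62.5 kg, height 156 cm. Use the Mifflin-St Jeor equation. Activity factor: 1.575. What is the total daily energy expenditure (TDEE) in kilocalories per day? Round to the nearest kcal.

Mifflin-St Jeor (female): BMR = 10(62.5) + 6.25(156) − 5(31) − 161 = 625 + 975 − 155 − 161 = 1284 kcal/day.
TEE = BMR × activity factor = 1284 × 1.575 = 2022.3 kcal/day.

2022 kilocalories per day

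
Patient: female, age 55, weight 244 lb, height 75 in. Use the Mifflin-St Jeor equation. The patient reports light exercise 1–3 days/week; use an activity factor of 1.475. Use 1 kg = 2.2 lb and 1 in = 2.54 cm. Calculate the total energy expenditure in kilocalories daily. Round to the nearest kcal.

Convert to metric: weight = 244 ÷ 2.2 = 110.9091 kg; height = 75 × 2.54 = 190.5 cm.
Mifflin-St Jeor (female): BMR = 10(110.9091) + 6.25(190.5) − 5(55) − 161 = 1109.0909 + 1190.625 − 275 − 161 = 1863.7159 kcal/day.
TEE = BMR × activity factor = 1863.7159 × 1.475 = 2748.981 kcal/day.

2749 kilocalories daily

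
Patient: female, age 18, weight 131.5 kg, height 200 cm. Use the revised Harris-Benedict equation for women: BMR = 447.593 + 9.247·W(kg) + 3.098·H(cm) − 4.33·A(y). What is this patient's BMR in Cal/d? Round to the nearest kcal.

2205 Cal/d

Harris-Benedict: BMR = 447.593 + 9.247(131.5) + 3.098(200) − 4.33(18) = 2205.2335 kcal/day.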